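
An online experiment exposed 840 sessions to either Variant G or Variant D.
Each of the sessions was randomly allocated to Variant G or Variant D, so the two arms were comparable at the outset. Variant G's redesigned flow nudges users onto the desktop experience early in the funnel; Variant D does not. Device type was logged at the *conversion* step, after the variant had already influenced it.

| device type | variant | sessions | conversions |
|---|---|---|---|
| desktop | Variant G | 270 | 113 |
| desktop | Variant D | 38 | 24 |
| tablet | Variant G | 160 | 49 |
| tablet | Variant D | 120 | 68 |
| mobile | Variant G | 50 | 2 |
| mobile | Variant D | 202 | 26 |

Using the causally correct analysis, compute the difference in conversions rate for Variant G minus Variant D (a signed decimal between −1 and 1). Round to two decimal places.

+0.01

The stratified and pooled comparisons disagree (Variant D wins within each device type; Variant G wins overall), so the answer turns on the causal role of device type.
The distribution of device type is itself part of what the variant does — it is an intermediate outcome. Holding it fixed would remove that part of the effect; the total effect is the pooled difference.
The causal difference is the pooled difference: 0.342 − 0.328 = +0.014.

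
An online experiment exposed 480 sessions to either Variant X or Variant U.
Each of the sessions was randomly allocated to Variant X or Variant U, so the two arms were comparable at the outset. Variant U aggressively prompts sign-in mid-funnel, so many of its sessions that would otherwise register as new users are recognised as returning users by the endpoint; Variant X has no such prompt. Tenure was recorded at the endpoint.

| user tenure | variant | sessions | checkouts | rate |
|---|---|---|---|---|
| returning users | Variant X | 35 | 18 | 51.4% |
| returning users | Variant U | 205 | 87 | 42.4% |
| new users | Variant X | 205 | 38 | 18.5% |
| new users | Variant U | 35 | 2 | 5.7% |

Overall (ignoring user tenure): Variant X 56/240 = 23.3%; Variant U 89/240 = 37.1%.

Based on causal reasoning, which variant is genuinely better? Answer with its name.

Variant U

User tenure is downstream of the variant. One should not condition on a consequence of treatment, so the overall rates are the right comparison.
Pooled: Variant X 23.3% vs Variant U 37.1%; Variant U is higher overall.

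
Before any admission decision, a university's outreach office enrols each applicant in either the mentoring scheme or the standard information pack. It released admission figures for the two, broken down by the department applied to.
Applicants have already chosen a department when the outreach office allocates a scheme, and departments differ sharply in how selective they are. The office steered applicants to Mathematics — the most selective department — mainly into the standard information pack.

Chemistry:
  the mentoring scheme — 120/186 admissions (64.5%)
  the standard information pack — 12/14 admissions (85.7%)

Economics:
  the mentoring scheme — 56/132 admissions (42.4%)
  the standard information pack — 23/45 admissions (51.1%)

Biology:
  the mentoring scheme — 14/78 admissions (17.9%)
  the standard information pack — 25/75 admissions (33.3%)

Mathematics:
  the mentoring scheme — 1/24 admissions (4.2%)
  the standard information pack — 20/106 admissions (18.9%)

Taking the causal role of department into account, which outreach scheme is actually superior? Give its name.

the standard information pack

Since department is a pre-existing factor (not a product of the outreach scheme) and it affects the outcome on its own, it is a confounder. The stratified rates, not the pooled rate, identify the causal effect.
Within each level — Chemistry: 64.5% vs 85.7%; Economics: 42.4% vs 51.1%; Biology: 17.9% vs 33.3%; Mathematics: 4.2% vs 18.9% — the standard information pack is higher every time.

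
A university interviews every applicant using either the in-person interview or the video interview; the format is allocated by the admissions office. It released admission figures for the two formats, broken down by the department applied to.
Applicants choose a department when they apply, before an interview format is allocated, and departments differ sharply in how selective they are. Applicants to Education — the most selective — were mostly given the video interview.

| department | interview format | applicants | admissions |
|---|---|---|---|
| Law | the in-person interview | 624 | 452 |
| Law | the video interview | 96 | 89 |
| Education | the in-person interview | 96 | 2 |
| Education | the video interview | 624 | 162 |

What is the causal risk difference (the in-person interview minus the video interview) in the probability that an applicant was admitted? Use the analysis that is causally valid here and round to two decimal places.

The stratified and pooled comparisons disagree (the video interview wins within each department; the in-person interview wins overall), so the answer turns on the causal role of department.
Department differs across interview formats for reasons unrelated to any effect of the interview format itself, and it separately predicts the outcome — a classic confounder. We must compare within department levels.
Adjusting over the population distribution of department: 0.500·(0.724−0.927) + 0.500·(0.021−0.260) = -0.221.

-0.22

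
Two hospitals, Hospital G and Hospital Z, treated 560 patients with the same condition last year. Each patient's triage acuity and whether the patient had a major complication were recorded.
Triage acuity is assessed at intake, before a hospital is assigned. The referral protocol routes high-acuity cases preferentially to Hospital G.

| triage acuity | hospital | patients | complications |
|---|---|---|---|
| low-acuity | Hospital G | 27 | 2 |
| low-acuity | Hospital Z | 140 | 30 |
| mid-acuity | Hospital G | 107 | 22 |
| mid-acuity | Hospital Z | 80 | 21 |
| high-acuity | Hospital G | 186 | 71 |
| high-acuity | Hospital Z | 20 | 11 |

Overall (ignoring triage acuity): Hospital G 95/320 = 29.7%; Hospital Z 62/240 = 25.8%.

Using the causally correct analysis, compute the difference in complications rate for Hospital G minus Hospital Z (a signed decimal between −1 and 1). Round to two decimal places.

Hospital G is lower inside every triage acuity stratum but Hospital Z is lower in aggregate. Whether to stratify depends on how triage acuity relates to the hospital.
Triage acuity differs across hospitals for reasons unrelated to any effect of the hospital itself, and it separately predicts the outcome — a classic confounder. We must compare within triage acuity levels.
Adjusting over the population distribution of triage acuity: 0.298·(0.074−0.214) + 0.334·(0.206−0.263) + 0.368·(0.382−0.550) = -0.123.

-0.12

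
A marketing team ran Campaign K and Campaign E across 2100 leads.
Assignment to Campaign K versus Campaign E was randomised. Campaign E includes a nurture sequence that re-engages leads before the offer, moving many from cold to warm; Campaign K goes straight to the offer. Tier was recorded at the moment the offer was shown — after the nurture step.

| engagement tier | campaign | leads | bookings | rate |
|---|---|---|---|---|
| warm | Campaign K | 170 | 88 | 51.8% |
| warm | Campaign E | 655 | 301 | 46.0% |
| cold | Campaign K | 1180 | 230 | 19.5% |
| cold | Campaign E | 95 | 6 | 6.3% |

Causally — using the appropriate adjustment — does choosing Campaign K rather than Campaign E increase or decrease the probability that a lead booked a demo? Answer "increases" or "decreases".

Engagement tier here is a post-treatment variable shaped by the campaign; conditioning on it would introduce bias rather than remove it. The overall comparison is the causal one.
Pooled: Campaign K 23.6% vs Campaign E 40.9%; Campaign E is higher overall.

decreases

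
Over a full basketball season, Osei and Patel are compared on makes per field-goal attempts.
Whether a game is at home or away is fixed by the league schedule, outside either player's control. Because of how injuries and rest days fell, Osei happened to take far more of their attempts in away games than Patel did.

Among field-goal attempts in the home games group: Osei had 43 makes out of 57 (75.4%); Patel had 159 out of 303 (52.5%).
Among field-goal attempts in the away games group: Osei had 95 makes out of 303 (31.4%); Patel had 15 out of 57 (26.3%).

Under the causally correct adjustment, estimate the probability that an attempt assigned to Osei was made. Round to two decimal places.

The imbalance in game venue arose from how field-goal attempts were allocated, not from anything the player did; and game venue independently affects the outcome. The pooled gap is confounded — condition on game venue.
Standardising Osei to the population game venue mix: 0.500·43/57 + 0.500·95/303 = 0.534.

0.53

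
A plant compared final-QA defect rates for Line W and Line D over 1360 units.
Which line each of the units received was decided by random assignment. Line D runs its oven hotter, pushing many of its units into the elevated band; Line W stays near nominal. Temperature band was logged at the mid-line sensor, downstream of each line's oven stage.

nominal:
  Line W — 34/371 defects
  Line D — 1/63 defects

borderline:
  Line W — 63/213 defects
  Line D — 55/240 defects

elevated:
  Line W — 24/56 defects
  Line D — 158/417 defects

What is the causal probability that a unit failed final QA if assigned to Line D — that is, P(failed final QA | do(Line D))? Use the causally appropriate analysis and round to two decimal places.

The stratified and pooled comparisons disagree (Line D wins within each in-process temperature band; Line W wins overall), so the answer turns on the causal role of in-process temperature band.
In-process temperature band here is a post-treatment variable shaped by the line; conditioning on it would introduce bias rather than remove it. The overall comparison is the causal one.
So P(outcome | do(Line D)) is just the pooled rate for Line D: 214/720 = 0.297.

0.30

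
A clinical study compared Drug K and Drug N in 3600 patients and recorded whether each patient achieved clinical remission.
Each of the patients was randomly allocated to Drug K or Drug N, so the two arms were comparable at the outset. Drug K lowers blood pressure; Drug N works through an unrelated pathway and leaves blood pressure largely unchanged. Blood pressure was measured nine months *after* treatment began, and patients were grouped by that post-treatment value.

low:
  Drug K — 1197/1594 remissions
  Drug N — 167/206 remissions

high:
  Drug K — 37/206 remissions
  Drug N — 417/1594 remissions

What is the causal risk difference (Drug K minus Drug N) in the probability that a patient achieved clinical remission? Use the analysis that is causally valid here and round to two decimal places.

+0.36

Blood pressure is recorded after the drug and is itself shifted by it — it sits on the causal path from drug to outcome. Conditioning on a mediator would strip out part of the effect we want; the pooled comparison gives the total causal effect.
The causal difference is the pooled difference: 0.686 − 0.324 = +0.361.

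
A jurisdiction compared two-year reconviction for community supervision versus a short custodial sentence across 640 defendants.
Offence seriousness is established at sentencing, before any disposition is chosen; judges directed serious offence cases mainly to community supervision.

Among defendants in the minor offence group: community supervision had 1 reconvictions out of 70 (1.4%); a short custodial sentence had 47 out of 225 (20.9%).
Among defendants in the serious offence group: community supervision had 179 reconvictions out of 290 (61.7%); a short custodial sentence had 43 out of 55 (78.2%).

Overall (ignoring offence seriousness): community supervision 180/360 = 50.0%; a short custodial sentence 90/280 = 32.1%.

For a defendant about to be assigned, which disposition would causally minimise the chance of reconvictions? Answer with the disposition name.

community supervision is lower inside every offence seriousness stratum but a short custodial sentence is lower in aggregate. Whether to stratify depends on how offence seriousness relates to the disposition.
Offence seriousness differs across dispositions for reasons unrelated to any effect of the disposition itself, and it separately predicts the outcome — a classic confounder. We must compare within offence seriousness levels.
Within each level — minor offence: 1.4% vs 20.9%; serious offence: 61.7% vs 78.2% — community supervision is lower every time.

community supervision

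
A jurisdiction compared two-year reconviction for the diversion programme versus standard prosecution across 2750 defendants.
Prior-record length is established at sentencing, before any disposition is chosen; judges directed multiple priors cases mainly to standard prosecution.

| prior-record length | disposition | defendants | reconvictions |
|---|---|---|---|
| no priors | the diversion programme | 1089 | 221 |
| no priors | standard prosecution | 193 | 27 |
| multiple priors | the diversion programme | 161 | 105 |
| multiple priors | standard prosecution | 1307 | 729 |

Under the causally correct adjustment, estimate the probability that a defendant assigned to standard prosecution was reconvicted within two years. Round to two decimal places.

Prior-record length differs across dispositions for reasons unrelated to any effect of the disposition itself, and it separately predicts the outcome — a classic confounder. We must compare within prior-record length levels.
Standardising standard prosecution to the population prior-record length mix: 0.466·27/193 + 0.534·729/1307 = 0.363.

0.36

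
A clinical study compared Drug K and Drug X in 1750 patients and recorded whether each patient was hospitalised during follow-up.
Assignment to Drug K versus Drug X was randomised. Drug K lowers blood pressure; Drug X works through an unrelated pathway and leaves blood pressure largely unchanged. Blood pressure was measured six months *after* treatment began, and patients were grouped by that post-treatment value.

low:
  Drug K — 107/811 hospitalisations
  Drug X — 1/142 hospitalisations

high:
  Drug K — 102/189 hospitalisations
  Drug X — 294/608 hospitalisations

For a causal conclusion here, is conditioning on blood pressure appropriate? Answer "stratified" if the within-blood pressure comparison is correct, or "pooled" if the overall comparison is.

Stratifying would compare drugs among patients the drugs themselves sorted into blood pressure groups — a form of selection on an intermediate. The unconditioned pooled rates give the total causal effect.
Pooled: Drug K 20.9% vs Drug X 39.3%; Drug K is lower overall.

pooled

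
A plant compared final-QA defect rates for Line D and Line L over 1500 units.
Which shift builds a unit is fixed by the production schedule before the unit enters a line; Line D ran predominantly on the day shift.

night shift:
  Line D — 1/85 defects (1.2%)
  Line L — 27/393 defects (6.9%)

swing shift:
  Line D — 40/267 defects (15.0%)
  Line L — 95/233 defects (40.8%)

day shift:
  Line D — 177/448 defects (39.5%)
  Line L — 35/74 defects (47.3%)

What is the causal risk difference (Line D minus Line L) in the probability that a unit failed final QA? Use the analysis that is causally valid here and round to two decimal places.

Since shift is a pre-existing factor (not a product of the line) and it affects the outcome on its own, it is a confounder. The stratified rates, not the pooled rate, identify the causal effect.
Adjusting over the population distribution of shift: 0.319·(0.012−0.069) + 0.333·(0.150−0.408) + 0.348·(0.395−0.473) = -0.131.

-0.13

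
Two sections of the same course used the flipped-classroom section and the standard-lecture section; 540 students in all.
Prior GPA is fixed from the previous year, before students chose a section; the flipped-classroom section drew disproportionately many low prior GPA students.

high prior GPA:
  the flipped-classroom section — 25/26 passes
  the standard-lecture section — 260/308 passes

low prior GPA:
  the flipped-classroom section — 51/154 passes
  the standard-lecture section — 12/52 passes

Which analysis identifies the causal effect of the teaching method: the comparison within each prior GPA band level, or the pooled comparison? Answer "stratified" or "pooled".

Nothing the teaching method does changes prior GPA band; the imbalance is an allocation artefact. With prior GPA band also predicting the outcome, the pooled figure is confounded, and the within-stratum comparison is the causal one.
Within each level — high prior GPA: 96.2% vs 84.4%; low prior GPA: 33.1% vs 23.1% — the flipped-classroom section is higher every time.

stratified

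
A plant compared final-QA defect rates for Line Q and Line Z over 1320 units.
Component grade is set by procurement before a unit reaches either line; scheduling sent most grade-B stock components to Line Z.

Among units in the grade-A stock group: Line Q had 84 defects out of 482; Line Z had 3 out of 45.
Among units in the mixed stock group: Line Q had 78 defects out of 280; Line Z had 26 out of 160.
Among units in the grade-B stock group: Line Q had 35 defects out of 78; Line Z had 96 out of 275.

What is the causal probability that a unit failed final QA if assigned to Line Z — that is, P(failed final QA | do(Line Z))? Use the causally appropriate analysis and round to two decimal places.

The stratified and pooled comparisons disagree (Line Z wins within each component grade; Line Q wins overall), so the answer turns on the causal role of component grade.
Component grade is set before the line has any effect — it is not caused by the line — and it independently drives the outcome. That makes it a confounder, so the causal comparison is within component grade levels.
Standardising Line Z to the population component grade mix: 0.399·3/45 + 0.333·26/160 + 0.267·96/275 = 0.174.

0.17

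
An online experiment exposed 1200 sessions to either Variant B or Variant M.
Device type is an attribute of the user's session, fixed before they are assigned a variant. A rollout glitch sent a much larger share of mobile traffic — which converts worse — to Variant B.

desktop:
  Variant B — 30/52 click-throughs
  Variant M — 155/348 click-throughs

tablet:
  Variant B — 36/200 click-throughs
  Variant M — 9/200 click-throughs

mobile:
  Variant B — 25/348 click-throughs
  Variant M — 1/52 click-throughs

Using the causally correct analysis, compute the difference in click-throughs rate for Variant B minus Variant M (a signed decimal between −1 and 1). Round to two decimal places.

+0.11

The stratified and pooled comparisons disagree (Variant B wins within each device type; Variant M wins overall), so the answer turns on the causal role of device type.
Device type is set before the variant has any effect — it is not caused by the variant — and it independently drives the outcome. That makes it a confounder, so the causal comparison is within device type levels.
Adjusting over the population distribution of device type: 0.333·(0.577−0.445) + 0.333·(0.180−0.045) + 0.333·(0.072−0.019) = +0.106.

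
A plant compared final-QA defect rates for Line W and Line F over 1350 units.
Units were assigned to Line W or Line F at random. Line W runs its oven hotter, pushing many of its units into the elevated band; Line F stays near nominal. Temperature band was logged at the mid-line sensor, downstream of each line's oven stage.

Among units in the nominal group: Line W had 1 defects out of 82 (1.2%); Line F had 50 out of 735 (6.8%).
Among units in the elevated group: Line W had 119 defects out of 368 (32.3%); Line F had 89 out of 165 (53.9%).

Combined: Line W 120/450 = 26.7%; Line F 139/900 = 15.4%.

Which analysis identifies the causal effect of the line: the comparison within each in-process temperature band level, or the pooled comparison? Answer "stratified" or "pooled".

The in-process temperature band-specific comparison favours Line W throughout, but the pooled figures favour Line F. The question is whether to condition on in-process temperature band.
In-process temperature band lies on the pathway line → in-process temperature band → outcome, so adjusting for it blocks the indirect effect. For the total causal effect of line, use the unadjusted pooled rates.
Pooled: Line W 26.7% vs Line F 15.4%; Line F is lower overall.

pooled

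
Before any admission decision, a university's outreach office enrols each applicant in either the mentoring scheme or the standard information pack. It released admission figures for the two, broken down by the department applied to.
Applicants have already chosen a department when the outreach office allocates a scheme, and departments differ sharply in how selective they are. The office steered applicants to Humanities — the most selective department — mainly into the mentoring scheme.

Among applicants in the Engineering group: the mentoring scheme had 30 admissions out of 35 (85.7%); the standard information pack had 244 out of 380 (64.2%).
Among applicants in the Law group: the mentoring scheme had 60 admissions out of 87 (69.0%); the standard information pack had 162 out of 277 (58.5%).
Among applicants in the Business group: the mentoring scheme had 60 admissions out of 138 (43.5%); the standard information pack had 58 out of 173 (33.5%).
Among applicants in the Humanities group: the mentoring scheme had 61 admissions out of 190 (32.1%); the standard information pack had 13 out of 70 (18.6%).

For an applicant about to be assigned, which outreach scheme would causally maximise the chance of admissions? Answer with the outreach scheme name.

the mentoring scheme

The stratified and pooled comparisons disagree (the mentoring scheme wins within each department; the standard information pack wins overall), so the answer turns on the causal role of department.
Department satisfies the back-door criterion: it is not a descendant of the outreach scheme, and it blocks the spurious path from outreach scheme to outcome. Adjusting for it (i.e., using the within-department rates) gives the causal effect.
Within each level — Engineering: 85.7% vs 64.2%; Law: 69.0% vs 58.5%; Business: 43.5% vs 33.5%; Humanities: 32.1% vs 18.6% — the mentoring scheme is higher every time.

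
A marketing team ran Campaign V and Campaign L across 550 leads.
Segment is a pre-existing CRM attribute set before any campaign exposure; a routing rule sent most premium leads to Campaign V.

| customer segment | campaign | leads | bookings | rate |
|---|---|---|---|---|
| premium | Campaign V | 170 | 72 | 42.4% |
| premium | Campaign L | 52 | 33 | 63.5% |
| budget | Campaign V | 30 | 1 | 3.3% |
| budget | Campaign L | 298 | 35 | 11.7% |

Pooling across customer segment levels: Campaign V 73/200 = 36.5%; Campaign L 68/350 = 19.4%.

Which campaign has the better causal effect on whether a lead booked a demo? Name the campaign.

Customer segment differs across campaigns for reasons unrelated to any effect of the campaign itself, and it separately predicts the outcome — a classic confounder. We must compare within customer segment levels.
Within each level — premium: 42.4% vs 63.5%; budget: 3.3% vs 11.7% — Campaign L is higher every time.

Campaign L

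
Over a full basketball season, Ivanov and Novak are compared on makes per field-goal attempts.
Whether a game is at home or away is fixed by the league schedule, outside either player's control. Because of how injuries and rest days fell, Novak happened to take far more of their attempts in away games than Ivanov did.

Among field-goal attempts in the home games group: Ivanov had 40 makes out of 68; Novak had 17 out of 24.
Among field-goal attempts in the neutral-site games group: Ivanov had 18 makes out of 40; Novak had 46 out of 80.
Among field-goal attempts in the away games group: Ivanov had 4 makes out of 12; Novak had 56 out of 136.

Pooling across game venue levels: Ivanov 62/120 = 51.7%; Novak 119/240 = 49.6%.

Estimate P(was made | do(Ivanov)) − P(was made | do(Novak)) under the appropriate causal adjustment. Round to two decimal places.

-0.10

Game venue satisfies the back-door criterion: it is not a descendant of the player, and it blocks the spurious path from player to outcome. Adjusting for it (i.e., using the within-game venue rates) gives the causal effect.
Adjusting over the population distribution of game venue: 0.256·(0.588−0.708) + 0.333·(0.450−0.575) + 0.411·(0.333−0.412) = -0.105.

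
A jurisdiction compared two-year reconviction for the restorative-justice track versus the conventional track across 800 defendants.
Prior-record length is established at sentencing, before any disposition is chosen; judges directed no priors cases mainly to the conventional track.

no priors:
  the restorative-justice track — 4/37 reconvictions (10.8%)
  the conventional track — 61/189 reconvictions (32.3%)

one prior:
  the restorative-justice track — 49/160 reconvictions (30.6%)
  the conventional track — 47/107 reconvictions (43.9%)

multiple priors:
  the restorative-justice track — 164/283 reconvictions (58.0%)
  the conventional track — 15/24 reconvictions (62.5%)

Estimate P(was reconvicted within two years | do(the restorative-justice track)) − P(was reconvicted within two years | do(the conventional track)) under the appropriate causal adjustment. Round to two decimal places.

Since prior-record length is a pre-existing factor (not a product of the disposition) and it affects the outcome on its own, it is a confounder. The stratified rates, not the pooled rate, identify the causal effect.
Adjusting over the population distribution of prior-record length: 0.282·(0.108−0.323) + 0.334·(0.306−0.439) + 0.384·(0.580−0.625) = -0.122.

-0.12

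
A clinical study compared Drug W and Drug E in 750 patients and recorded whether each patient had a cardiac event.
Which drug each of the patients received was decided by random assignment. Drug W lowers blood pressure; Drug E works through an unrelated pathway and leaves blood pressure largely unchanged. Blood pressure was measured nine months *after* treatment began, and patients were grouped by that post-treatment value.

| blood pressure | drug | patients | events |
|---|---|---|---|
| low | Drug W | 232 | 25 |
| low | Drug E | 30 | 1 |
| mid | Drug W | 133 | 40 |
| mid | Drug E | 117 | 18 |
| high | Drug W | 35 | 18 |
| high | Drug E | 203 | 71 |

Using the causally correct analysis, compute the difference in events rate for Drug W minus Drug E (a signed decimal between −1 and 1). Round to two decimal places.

Within every blood pressure level Drug E has the lower rate, yet pooled Drug W does — Simpson's reversal.
Because the drug influences blood pressure, blood pressure is a post-treatment mediator, not a confounder. Stratifying on it would bias the estimate; the causal effect is the crude pooled difference.
The causal difference is the pooled difference: 0.207 − 0.257 = -0.050.

-0.05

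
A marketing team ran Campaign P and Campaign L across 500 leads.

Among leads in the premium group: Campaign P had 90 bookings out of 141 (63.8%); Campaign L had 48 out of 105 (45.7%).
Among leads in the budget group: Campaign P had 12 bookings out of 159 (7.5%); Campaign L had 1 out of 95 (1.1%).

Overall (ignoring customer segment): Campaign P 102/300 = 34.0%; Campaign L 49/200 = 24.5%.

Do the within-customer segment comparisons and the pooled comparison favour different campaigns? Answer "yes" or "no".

no

Within each customer segment level (premium 63.8% vs 45.7%; budget 7.5% vs 1.1%), Campaign P has the higher rate every time. Pooled: 34.0% vs 24.5% — Campaign P has the higher rate overall. They agree.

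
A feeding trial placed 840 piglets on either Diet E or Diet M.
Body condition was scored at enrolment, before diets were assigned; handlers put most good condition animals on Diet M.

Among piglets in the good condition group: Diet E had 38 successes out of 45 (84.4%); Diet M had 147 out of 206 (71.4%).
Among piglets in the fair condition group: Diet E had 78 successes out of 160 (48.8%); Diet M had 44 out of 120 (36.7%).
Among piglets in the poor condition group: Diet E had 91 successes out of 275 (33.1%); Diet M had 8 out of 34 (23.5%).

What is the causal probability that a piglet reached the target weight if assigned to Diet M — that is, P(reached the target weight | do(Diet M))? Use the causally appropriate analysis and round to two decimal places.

Starting body condition satisfies the back-door criterion: it is not a descendant of the diet, and it blocks the spurious path from diet to outcome. Adjusting for it (i.e., using the within-starting body condition rates) gives the causal effect.
Standardising Diet M to the population starting body condition mix: 0.299·147/206 + 0.333·44/120 + 0.368·8/34 = 0.422.

0.42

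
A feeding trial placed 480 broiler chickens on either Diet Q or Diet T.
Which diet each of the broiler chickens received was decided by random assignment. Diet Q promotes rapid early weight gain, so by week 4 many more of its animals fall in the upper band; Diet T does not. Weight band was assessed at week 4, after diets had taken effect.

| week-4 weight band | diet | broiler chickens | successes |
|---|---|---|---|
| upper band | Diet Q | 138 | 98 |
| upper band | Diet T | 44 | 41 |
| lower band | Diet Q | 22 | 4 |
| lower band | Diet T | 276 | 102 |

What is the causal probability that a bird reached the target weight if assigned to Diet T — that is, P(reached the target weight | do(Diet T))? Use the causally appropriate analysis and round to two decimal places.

The week-4 weight band-specific comparison favours Diet T throughout, but the pooled figures favour Diet Q. The question is whether to condition on week-4 weight band.
Week-4 weight band is recorded after the diet and is itself shifted by it — it sits on the causal path from diet to outcome. Conditioning on a mediator would strip out part of the effect we want; the pooled comparison gives the total causal effect.
So P(outcome | do(Diet T)) is just the pooled rate for Diet T: 143/320 = 0.447.

0.45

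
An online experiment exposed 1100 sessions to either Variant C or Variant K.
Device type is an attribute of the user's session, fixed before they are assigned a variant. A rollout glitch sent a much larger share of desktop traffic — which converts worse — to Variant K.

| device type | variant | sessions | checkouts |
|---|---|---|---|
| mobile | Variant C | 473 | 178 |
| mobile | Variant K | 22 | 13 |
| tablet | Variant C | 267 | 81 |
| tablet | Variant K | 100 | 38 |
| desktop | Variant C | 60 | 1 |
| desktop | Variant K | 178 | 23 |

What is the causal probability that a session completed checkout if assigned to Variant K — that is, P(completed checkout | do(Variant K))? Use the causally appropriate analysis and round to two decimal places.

Variant K is higher inside every device type stratum but Variant C is higher in aggregate. Whether to stratify depends on how device type relates to the variant.
Here device type is a common cause — it drives both which variant a case falls under and the outcome. The crude comparison mixes populations; the stratum-specific rates are the causally relevant ones.
Standardising Variant K to the population device type mix: 0.450·13/22 + 0.334·38/100 + 0.216·23/178 = 0.421.

0.42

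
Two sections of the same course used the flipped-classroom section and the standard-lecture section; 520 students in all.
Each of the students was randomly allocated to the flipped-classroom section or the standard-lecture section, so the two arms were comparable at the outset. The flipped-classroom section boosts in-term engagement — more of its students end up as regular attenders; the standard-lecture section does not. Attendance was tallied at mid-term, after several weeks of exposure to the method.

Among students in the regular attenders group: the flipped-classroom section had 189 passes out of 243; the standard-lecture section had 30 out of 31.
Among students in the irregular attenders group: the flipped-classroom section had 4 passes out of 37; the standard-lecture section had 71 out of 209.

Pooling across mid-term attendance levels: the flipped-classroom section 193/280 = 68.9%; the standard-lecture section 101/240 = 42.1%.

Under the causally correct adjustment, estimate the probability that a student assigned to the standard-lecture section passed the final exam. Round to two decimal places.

0.42

The stratified and pooled comparisons disagree (the standard-lecture section wins within each mid-term attendance; the flipped-classroom section wins overall), so the answer turns on the causal role of mid-term attendance.
Because the teaching method influences mid-term attendance, mid-term attendance is a post-treatment mediator, not a confounder. Stratifying on it would bias the estimate; the causal effect is the crude pooled difference.
So P(outcome | do(the standard-lecture section)) is just the pooled rate for the standard-lecture section: 101/240 = 0.421.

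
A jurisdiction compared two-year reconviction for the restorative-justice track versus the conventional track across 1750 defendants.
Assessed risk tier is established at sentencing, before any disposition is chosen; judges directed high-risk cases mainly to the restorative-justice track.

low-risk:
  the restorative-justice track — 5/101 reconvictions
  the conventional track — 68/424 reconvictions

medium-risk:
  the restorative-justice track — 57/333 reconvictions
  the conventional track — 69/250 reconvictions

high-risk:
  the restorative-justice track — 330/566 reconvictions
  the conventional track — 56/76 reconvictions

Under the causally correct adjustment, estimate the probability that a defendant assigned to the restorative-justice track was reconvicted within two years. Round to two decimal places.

Here assessed risk tier is a common cause — it drives both which disposition a case falls under and the outcome. The crude comparison mixes populations; the stratum-specific rates are the causally relevant ones.
Standardising the restorative-justice track to the population assessed risk tier mix: 0.300·5/101 + 0.333·57/333 + 0.367·330/566 = 0.286.

0.29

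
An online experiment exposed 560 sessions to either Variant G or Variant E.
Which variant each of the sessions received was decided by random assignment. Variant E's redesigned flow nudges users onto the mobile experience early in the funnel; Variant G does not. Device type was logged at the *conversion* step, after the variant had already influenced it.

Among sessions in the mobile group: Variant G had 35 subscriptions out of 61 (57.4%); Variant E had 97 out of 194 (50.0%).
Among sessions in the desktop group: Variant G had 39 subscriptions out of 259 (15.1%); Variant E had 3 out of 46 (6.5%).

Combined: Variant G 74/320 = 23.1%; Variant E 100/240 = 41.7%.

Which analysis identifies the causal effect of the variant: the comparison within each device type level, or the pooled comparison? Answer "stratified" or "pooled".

pooled

The device type-specific comparison favours Variant G throughout, but the pooled figures favour Variant E. The question is whether to condition on device type.
Because the variant influences device type, device type is a post-treatment mediator, not a confounder. Stratifying on it would bias the estimate; the causal effect is the crude pooled difference.
Pooled: Variant G 23.1% vs Variant E 41.7%; Variant E is higher overall.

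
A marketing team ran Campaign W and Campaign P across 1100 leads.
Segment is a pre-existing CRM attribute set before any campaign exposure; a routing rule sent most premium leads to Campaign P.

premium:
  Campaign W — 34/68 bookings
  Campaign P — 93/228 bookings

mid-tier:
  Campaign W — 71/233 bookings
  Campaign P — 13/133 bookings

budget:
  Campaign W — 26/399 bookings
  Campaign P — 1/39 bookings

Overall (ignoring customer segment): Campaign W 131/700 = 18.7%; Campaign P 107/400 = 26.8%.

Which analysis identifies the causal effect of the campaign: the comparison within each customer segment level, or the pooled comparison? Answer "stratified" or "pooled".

The customer segment-specific comparison favours Campaign W throughout, but the pooled figures favour Campaign P. The question is whether to condition on customer segment.
Nothing the campaign does changes customer segment; the imbalance is an allocation artefact. With customer segment also predicting the outcome, the pooled figure is confounded, and the within-stratum comparison is the causal one.
Within each level — premium: 50.0% vs 40.8%; mid-tier: 30.5% vs 9.8%; budget: 6.5% vs 2.6% — Campaign W is higher every time.

stratified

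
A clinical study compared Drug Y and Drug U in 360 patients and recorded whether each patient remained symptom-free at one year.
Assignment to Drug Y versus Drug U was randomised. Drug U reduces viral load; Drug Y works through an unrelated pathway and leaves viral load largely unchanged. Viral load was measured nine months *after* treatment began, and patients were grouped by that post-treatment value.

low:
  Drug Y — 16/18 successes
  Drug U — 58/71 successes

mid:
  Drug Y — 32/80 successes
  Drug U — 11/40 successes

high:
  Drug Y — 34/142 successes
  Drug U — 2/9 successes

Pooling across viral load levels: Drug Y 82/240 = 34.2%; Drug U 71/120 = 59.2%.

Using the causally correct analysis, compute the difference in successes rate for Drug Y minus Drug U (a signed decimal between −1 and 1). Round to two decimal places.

The stratified and pooled comparisons disagree (Drug Y wins within each viral load; Drug U wins overall), so the answer turns on the causal role of viral load.
Viral load here is a post-treatment variable shaped by the drug; conditioning on it would introduce bias rather than remove it. The overall comparison is the causal one.
The causal difference is the pooled difference: 0.342 − 0.592 = -0.250.

-0.25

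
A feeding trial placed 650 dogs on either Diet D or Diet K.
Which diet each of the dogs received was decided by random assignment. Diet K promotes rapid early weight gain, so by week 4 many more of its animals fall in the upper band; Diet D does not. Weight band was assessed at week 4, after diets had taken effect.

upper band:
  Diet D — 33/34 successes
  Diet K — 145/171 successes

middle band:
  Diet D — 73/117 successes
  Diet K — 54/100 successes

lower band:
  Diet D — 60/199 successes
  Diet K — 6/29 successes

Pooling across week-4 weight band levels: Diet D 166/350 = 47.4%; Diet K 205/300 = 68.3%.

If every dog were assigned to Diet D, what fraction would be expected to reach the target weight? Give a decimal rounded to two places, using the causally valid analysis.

0.47

Diet D is higher inside every week-4 weight band stratum but Diet K is higher in aggregate. Whether to stratify depends on how week-4 weight band relates to the diet.
Week-4 weight band lies on the pathway diet → week-4 weight band → outcome, so adjusting for it blocks the indirect effect. For the total causal effect of diet, use the unadjusted pooled rates.
So P(outcome | do(Diet D)) is just the pooled rate for Diet D: 166/350 = 0.474.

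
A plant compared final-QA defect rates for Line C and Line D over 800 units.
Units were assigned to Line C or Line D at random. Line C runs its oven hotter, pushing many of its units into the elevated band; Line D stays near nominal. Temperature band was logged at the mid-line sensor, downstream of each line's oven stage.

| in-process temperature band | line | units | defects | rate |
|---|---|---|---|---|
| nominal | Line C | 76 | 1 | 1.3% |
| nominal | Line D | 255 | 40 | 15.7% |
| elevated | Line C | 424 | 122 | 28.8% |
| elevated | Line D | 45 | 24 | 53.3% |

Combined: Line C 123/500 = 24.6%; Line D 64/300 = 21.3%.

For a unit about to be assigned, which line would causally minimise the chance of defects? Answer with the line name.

Within every in-process temperature band level Line C has the lower rate, yet pooled Line D does — Simpson's reversal.
In-process temperature band is recorded after the line and is itself shifted by it — it sits on the causal path from line to outcome. Conditioning on a mediator would strip out part of the effect we want; the pooled comparison gives the total causal effect.
Pooled: Line C 24.6% vs Line D 21.3%; Line D is lower overall.

Line D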